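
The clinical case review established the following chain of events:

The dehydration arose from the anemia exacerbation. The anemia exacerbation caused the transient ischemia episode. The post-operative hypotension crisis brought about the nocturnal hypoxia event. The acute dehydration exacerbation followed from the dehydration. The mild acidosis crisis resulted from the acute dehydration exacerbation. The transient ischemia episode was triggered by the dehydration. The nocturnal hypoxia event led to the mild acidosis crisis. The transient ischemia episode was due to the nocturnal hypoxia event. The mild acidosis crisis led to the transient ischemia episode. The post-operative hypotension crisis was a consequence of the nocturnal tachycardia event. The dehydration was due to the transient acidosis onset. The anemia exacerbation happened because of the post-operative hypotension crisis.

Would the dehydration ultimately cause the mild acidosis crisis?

Yes

There is a causal chain: the dehydration → the acute dehydration exacerbation → the mild acidosis crisis.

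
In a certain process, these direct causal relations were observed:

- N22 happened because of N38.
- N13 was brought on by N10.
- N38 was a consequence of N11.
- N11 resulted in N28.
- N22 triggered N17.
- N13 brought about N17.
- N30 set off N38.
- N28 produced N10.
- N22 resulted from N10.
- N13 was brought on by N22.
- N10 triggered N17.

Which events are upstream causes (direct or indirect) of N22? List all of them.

N10, N11, N28, N30, N38

Immediate causes of N22: N38, N10.
Further upstream: N11, N28, N30.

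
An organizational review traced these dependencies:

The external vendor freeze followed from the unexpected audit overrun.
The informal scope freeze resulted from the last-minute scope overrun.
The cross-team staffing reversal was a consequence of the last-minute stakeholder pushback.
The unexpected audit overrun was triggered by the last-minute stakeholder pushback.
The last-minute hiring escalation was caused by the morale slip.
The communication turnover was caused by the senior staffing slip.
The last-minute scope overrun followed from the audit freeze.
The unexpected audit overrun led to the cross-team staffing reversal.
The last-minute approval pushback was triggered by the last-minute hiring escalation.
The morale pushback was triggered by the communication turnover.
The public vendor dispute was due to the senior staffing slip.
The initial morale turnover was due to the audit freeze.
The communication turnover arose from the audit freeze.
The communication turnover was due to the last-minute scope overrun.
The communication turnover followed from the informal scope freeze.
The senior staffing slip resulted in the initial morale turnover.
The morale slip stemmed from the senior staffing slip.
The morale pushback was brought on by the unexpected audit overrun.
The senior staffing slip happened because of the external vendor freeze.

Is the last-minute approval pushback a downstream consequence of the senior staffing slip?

There is a causal chain: the senior staffing slip → the morale slip → the last-minute hiring escalation → the last-minute approval pushback.

Yes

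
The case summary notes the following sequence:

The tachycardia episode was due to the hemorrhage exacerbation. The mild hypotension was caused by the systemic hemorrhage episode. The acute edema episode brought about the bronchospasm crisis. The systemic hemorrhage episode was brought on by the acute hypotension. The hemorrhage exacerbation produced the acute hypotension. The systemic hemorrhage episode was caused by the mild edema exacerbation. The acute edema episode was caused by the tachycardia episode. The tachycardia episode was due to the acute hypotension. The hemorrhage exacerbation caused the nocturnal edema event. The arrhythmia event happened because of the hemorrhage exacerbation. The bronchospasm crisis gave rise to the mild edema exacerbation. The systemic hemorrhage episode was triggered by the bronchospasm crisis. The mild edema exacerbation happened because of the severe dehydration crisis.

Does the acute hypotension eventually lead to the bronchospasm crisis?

Yes

There is a causal chain: the acute hypotension → the tachycardia episode → the acute edema episode → the bronchospasm crisis.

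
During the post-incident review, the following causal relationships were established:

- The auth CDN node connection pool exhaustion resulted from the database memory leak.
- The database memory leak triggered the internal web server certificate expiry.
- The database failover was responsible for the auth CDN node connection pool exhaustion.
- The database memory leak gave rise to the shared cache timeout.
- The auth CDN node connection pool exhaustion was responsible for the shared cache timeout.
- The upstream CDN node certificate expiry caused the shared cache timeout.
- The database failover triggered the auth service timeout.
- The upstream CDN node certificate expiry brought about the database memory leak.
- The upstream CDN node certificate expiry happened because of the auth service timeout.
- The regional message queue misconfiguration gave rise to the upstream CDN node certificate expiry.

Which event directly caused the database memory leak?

Upstream contributors include the regional message queue misconfiguration, the database failover, the auth service timeout, but only the upstream CDN node certificate expiry feeds directly into the database memory leak.

the upstream CDN node certificate expiry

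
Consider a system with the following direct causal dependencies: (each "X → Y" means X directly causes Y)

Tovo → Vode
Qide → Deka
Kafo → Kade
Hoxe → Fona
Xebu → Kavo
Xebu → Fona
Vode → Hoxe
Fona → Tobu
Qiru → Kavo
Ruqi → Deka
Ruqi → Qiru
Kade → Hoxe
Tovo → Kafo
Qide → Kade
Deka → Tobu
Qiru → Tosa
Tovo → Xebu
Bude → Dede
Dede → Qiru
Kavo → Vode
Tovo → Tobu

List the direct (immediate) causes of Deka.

Qide, Ruqi → Deka with nothing further upstream stated.

Qide, Ruqi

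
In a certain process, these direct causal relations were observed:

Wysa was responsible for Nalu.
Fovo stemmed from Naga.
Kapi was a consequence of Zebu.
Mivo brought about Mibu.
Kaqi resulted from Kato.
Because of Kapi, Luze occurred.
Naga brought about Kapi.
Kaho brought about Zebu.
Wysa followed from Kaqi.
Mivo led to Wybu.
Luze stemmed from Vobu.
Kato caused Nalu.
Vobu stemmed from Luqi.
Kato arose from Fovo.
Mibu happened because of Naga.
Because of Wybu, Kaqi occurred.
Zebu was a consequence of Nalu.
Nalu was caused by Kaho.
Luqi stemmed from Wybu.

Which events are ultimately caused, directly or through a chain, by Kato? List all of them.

Kapi, Kaqi, Luze, Nalu, Wysa, Zebu

Direct effects: Kaqi, Nalu.
2 steps out: Wysa, Zebu.
3 steps out: Kapi.
4 steps out: Luze.
Not reachable from it: Mivo, Wybu, Naga, Kaho, Fovo, Mibu, Luqi, Vobu.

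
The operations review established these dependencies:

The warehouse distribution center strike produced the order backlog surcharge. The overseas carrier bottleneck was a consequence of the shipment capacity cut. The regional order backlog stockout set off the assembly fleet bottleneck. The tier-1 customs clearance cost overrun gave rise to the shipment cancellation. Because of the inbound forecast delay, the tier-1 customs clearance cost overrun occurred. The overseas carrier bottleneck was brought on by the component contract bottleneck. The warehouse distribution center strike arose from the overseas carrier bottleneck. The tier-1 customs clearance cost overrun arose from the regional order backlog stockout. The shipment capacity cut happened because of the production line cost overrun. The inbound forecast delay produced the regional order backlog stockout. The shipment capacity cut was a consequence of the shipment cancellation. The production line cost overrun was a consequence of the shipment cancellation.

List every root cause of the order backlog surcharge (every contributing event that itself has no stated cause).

Tracing upstream from the order backlog surcharge: the order backlog surcharge ← the warehouse distribution center strike ← the overseas carrier bottleneck ← the shipment capacity cut ← the shipment cancellation ← the tier-1 customs clearance cost overrun ← the inbound forecast delay.
A separate upstream branch: the order backlog surcharge ← the warehouse distribution center strike ← the overseas carrier bottleneck ← the component contract bottleneck.
Each of those chain origins has no stated cause.

the component contract bottleneck, the inbound forecast delay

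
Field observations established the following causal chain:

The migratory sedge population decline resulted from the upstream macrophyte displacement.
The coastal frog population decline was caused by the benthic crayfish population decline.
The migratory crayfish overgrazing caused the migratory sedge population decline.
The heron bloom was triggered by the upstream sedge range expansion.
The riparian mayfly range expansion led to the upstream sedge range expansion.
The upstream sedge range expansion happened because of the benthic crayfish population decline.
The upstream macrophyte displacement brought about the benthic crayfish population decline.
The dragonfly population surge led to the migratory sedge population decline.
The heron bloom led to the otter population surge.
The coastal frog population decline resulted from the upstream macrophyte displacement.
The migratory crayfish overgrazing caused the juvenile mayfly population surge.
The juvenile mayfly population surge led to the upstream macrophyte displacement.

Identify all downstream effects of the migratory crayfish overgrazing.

Direct effects: the juvenile mayfly population surge, the migratory sedge population decline.
2 steps out: the upstream macrophyte displacement.
3 steps out: the benthic crayfish population decline, the coastal frog population decline.
4 steps out: the upstream sedge range expansion.
5 steps out: the heron bloom.
6 steps out: the otter population surge.
Not reachable from it: the riparian mayfly range expansion, the dragonfly population surge.

the benthic crayfish population decline, the coastal frog population decline, the heron bloom, the juvenile mayfly population surge, the migratory sedge population decline, the otter population surge, the upstream macrophyte displacement, the upstream sedge range expansion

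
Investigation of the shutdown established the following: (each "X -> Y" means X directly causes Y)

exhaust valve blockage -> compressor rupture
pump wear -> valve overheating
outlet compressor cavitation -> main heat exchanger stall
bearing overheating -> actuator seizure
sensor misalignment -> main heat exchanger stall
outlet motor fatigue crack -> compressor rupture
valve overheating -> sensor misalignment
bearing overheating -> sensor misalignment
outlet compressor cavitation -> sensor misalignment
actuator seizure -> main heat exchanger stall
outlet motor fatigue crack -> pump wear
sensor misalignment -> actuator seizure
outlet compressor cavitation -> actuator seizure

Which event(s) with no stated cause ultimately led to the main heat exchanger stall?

the bearing overheating, the outlet compressor cavitation, the outlet motor fatigue crack

Tracing upstream from the main heat exchanger stall: the main heat exchanger stall ← the sensor misalignment ← the valve overheating ← the pump wear ← the outlet motor fatigue crack.
A separate upstream branch: the main heat exchanger stall ← the outlet compressor cavitation.
A separate upstream branch: the main heat exchanger stall ← the sensor misalignment ← the bearing overheating.
Each of those chain origins has no stated cause.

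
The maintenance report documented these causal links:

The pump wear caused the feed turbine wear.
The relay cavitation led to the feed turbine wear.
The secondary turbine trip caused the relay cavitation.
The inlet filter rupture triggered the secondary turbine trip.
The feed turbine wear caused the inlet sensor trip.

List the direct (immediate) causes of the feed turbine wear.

the pump wear, the relay cavitation

Upstream contributors include the inlet filter rupture, the secondary turbine trip, but only the pump wear, the relay cavitation feed directly into the feed turbine wear.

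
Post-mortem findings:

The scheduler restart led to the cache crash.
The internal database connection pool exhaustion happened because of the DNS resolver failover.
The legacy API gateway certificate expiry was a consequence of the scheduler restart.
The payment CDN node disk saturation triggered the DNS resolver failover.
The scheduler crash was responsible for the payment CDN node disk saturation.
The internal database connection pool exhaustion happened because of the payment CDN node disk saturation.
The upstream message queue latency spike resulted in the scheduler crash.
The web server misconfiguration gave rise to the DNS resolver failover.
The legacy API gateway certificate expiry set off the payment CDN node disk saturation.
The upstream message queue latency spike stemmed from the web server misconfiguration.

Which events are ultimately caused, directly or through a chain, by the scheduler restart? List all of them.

the DNS resolver failover, the cache crash, the internal database connection pool exhaustion, the legacy API gateway certificate expiry, the payment CDN node disk saturation

Direct effects: the legacy API gateway certificate expiry, the cache crash.
2 steps out: the payment CDN node disk saturation.
3 steps out: the DNS resolver failover, the internal database connection pool exhaustion.
Not reachable from it: the web server misconfiguration, the upstream message queue latency spike, the scheduler crash.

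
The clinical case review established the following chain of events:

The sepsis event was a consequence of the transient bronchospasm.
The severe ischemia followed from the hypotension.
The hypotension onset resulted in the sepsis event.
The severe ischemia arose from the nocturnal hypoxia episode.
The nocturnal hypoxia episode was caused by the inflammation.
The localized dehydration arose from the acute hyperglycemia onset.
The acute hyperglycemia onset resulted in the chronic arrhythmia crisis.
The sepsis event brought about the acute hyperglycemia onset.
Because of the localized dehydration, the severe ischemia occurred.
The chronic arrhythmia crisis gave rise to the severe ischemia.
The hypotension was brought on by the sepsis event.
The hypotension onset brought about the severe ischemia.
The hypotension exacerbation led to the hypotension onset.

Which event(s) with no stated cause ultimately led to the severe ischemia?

the hypotension exacerbation, the inflammation, the transient bronchospasm

Tracing upstream from the severe ischemia: the severe ischemia ← the hypotension ← the sepsis event ← the transient bronchospasm.
A separate upstream branch: the severe ischemia ← the hypotension onset ← the hypotension exacerbation.
A separate upstream branch: the severe ischemia ← the nocturnal hypoxia episode ← the inflammation.
Each of those chain origins has no stated cause.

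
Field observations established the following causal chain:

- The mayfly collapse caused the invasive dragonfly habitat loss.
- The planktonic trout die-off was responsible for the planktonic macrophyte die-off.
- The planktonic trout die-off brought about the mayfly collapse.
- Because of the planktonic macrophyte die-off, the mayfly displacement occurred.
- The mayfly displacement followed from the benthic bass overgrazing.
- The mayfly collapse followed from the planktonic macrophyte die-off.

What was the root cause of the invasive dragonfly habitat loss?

Tracing upstream from the invasive dragonfly habitat loss: the invasive dragonfly habitat loss ← the mayfly collapse ← the planktonic trout die-off.
The planktonic trout die-off has no stated cause, so it is the root.

the planktonic trout die-off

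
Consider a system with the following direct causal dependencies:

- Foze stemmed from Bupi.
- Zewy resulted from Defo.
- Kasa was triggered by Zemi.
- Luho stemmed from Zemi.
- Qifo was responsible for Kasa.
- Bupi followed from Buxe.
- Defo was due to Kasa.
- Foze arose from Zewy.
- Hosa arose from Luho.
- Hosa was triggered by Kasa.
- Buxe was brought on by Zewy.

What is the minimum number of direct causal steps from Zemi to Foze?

4

Shortest chain: Zemi → Kasa → Defo → Zewy → Foze.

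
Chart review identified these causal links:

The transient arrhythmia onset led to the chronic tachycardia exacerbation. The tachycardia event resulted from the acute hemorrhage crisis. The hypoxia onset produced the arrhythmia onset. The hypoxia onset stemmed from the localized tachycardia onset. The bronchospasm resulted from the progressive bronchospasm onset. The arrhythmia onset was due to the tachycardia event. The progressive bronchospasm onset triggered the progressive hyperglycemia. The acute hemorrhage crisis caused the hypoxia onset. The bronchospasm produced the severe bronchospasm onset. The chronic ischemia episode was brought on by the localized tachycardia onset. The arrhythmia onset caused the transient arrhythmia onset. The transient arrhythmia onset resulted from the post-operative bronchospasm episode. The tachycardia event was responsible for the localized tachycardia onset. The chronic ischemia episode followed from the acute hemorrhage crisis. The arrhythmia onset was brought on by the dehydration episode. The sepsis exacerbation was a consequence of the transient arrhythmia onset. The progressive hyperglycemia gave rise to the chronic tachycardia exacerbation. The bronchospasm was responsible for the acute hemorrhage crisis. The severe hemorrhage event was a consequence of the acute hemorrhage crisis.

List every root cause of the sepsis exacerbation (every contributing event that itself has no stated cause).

Tracing upstream from the sepsis exacerbation: the sepsis exacerbation ← the transient arrhythmia onset ← the arrhythmia onset ← the tachycardia event ← the acute hemorrhage crisis ← the bronchospasm ← the progressive bronchospasm onset.
A separate upstream branch: the sepsis exacerbation ← the transient arrhythmia onset ← the post-operative bronchospasm episode.
A separate upstream branch: the sepsis exacerbation ← the transient arrhythmia onset ← the arrhythmia onset ← the dehydration episode.
Each of those chain origins has no stated cause.

the dehydration episode, the post-operative bronchospasm episode, the progressive bronchospasm onset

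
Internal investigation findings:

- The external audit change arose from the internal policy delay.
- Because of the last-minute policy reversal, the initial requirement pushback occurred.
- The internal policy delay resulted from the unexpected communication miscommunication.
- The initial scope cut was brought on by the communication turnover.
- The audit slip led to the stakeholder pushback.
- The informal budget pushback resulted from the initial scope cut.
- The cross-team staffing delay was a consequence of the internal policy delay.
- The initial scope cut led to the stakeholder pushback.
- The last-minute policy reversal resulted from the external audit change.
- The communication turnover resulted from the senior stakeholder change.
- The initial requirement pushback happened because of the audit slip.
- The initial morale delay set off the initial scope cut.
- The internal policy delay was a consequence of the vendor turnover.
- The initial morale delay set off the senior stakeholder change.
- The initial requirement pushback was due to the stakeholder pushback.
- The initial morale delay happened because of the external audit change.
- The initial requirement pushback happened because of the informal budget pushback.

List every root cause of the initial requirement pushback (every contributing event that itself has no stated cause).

Tracing upstream from the initial requirement pushback: the initial requirement pushback ← the last-minute policy reversal ← the external audit change ← the internal policy delay ← the unexpected communication miscommunication.
A separate upstream branch: the initial requirement pushback ← the last-minute policy reversal ← the external audit change ← the internal policy delay ← the vendor turnover.
A separate upstream branch: the initial requirement pushback ← the audit slip.
Each of those chain origins has no stated cause.

the audit slip, the unexpected communication miscommunication, the vendor turnover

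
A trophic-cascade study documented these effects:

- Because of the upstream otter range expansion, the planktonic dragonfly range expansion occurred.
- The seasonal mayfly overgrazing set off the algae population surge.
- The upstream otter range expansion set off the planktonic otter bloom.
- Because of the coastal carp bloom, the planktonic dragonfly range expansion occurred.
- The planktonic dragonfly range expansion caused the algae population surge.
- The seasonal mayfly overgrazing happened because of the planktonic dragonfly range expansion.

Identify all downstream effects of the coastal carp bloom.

the algae population surge, the planktonic dragonfly range expansion, the seasonal mayfly overgrazing

Direct effects: the planktonic dragonfly range expansion.
2 steps out: the seasonal mayfly overgrazing, the algae population surge.
Not reachable from it: the upstream otter range expansion, the planktonic otter bloom.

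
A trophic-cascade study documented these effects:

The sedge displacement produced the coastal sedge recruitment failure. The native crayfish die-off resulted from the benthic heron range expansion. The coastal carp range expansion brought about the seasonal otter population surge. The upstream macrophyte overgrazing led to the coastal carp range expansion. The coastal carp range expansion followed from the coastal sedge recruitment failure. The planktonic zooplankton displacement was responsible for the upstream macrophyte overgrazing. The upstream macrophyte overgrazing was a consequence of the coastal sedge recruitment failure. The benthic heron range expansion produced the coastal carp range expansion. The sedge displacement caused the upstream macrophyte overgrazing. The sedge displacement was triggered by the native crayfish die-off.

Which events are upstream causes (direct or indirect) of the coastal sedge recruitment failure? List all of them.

Immediate cause of the coastal sedge recruitment failure: the sedge displacement.
Further upstream: the benthic heron range expansion, the native crayfish die-off.

the benthic heron range expansion, the native crayfish die-off, the sedge displacement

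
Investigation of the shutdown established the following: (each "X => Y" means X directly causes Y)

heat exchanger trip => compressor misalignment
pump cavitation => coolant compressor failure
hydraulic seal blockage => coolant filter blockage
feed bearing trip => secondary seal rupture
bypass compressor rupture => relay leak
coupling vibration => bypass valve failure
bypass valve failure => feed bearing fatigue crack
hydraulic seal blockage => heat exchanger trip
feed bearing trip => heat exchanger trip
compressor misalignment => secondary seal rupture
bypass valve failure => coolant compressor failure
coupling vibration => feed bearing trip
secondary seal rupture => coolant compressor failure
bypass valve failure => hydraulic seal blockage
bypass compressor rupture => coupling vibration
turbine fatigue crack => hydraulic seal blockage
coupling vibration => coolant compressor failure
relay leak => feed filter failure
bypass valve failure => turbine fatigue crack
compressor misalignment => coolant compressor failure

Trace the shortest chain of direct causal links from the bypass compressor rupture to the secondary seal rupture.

the bypass compressor rupture → the coupling vibration → the feed bearing trip → the secondary seal rupture

the bypass compressor rupture → the coupling vibration
the coupling vibration → the feed bearing trip
the feed bearing trip → the secondary seal rupture
Length: 3 steps.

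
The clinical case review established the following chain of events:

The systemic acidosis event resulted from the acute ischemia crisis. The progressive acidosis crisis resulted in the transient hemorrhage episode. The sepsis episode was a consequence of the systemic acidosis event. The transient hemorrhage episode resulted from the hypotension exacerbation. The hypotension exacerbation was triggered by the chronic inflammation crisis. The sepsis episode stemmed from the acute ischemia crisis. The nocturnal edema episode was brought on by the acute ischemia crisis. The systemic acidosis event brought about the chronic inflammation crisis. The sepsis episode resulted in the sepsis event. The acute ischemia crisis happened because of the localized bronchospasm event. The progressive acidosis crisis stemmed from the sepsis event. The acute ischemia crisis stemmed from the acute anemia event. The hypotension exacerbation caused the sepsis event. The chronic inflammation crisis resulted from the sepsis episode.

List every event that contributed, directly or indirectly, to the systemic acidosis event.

Immediate cause of the systemic acidosis event: the acute ischemia crisis.
Further upstream: the acute anemia event, the localized bronchospasm event.

the acute anemia event, the acute ischemia crisis, the localized bronchospasm event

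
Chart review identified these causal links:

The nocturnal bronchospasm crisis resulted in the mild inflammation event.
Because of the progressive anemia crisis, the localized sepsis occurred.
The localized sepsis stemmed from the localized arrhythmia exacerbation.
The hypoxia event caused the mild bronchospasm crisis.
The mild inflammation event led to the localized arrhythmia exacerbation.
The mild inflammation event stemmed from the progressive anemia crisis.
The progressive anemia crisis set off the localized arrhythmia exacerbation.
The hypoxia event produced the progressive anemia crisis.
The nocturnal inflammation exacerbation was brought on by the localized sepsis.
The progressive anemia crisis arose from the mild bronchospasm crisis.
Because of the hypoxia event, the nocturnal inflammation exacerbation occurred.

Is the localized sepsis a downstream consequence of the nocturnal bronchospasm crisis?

Yes

There is a causal chain: the nocturnal bronchospasm crisis → the mild inflammation event → the localized arrhythmia exacerbation → the localized sepsis.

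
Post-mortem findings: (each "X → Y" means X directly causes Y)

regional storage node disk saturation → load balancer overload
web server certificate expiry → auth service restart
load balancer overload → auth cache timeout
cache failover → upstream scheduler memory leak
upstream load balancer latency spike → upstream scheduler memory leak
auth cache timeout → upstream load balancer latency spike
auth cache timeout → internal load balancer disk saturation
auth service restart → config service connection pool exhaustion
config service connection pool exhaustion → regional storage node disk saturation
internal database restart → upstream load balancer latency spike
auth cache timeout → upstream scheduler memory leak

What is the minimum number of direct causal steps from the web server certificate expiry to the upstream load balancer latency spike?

6

Shortest chain: the web server certificate expiry → the auth service restart → the config service connection pool exhaustion → the regional storage node disk saturation → the load balancer overload → the auth cache timeout → the upstream load balancer latency spike.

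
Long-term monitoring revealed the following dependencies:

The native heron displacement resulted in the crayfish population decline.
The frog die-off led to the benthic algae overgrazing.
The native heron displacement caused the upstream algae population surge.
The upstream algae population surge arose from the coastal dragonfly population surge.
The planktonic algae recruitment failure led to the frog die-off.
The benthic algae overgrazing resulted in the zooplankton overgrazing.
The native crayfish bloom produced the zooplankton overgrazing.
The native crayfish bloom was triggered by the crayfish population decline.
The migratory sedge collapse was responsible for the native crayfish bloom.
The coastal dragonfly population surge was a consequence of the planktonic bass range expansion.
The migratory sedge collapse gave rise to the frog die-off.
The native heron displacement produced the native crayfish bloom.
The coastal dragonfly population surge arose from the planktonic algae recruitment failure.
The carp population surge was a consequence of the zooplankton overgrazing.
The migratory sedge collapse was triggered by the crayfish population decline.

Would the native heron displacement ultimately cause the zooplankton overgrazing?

There is a causal chain: the native heron displacement → the native crayfish bloom → the zooplankton overgrazing.

Yes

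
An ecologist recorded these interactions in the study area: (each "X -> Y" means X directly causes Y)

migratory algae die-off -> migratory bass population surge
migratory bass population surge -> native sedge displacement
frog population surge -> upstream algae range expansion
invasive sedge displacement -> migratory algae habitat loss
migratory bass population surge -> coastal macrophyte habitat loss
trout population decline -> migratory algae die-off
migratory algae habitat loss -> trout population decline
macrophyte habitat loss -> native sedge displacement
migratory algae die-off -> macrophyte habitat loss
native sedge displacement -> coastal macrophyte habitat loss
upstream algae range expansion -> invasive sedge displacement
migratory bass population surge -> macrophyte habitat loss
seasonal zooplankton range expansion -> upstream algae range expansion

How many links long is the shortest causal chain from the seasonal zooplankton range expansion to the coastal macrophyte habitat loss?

7

Shortest chain: the seasonal zooplankton range expansion → the upstream algae range expansion → the invasive sedge displacement → the migratory algae habitat loss → the trout population decline → the migratory algae die-off → the migratory bass population surge → the coastal macrophyte habitat loss.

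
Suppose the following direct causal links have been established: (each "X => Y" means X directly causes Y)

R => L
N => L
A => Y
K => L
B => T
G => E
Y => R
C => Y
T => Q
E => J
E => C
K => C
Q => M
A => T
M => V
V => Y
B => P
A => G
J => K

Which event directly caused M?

Q

Upstream contributors include A, B, T, but only Q feeds directly into M.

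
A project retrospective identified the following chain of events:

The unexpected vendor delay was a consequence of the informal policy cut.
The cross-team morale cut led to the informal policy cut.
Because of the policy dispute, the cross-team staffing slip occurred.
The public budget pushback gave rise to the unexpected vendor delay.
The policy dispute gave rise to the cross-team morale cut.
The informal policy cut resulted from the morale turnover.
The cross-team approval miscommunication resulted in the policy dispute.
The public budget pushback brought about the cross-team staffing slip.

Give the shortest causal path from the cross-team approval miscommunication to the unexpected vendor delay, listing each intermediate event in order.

the cross-team approval miscommunication → the policy dispute
the policy dispute → the cross-team morale cut
the cross-team morale cut → the informal policy cut
the informal policy cut → the unexpected vendor delay
Length: 4 steps.

the cross-team approval miscommunication → the policy dispute → the cross-team morale cut → the informal policy cut → the unexpected vendor delay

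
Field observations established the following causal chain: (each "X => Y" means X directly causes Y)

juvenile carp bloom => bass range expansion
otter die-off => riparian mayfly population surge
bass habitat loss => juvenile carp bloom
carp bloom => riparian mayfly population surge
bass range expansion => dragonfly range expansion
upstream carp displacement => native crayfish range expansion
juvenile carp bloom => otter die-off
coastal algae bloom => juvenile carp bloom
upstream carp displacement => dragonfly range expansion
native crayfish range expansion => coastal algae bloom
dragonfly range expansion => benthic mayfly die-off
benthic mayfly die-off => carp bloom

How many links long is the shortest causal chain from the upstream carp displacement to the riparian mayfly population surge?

4

Shortest chain: the upstream carp displacement → the dragonfly range expansion → the benthic mayfly die-off → the carp bloom → the riparian mayfly population surge.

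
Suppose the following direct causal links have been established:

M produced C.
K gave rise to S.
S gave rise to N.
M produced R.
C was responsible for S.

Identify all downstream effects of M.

C, N, R, S

Direct effects: C, R.
2 steps out: S.
3 steps out: N.
Not reachable from it: K.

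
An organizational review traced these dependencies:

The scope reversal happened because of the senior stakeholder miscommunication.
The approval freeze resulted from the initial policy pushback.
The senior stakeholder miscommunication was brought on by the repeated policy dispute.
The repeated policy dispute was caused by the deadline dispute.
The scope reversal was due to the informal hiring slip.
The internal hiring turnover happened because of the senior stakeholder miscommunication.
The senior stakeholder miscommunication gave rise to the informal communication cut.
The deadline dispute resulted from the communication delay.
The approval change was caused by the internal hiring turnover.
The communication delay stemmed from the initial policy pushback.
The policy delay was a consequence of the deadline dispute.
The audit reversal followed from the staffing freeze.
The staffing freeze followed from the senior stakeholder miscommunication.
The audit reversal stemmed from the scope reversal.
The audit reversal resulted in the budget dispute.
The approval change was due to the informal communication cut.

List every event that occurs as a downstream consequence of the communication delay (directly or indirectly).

the approval change, the audit reversal, the budget dispute, the deadline dispute, the informal communication cut, the internal hiring turnover, the policy delay, the repeated policy dispute, the scope reversal, the senior stakeholder miscommunication, the staffing freeze

Direct effects: the deadline dispute.
2 steps out: the repeated policy dispute, the policy delay.
3 steps out: the senior stakeholder miscommunication.
4 steps out: the staffing freeze, the informal communication cut, the scope reversal, the internal hiring turnover.
5 steps out: the audit reversal, the approval change.
6 steps out: the budget dispute.
Not reachable from it: the initial policy pushback, the informal hiring slip, the approval freeze.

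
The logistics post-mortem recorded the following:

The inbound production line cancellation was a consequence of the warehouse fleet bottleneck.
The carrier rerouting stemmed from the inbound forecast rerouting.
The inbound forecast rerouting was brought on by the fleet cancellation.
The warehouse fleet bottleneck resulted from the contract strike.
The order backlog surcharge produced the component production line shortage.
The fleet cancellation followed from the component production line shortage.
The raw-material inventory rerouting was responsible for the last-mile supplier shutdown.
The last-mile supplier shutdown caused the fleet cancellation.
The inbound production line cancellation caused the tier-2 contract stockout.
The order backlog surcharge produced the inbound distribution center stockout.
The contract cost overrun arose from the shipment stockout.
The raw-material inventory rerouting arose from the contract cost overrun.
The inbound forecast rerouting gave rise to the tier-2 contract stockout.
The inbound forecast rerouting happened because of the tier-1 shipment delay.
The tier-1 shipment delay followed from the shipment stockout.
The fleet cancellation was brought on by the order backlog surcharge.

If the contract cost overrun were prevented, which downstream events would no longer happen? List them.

Downstream of the contract cost overrun: the raw-material inventory rerouting, the last-mile supplier shutdown, the fleet cancellation, the inbound forecast rerouting, the carrier rerouting, the tier-2 contract stockout.
Of those, still caused via another path: the fleet cancellation, the inbound forecast rerouting, the carrier rerouting, the tier-2 contract stockout.
The remainder have no surviving cause.

the last-mile supplier shutdown, the raw-material inventory rerouting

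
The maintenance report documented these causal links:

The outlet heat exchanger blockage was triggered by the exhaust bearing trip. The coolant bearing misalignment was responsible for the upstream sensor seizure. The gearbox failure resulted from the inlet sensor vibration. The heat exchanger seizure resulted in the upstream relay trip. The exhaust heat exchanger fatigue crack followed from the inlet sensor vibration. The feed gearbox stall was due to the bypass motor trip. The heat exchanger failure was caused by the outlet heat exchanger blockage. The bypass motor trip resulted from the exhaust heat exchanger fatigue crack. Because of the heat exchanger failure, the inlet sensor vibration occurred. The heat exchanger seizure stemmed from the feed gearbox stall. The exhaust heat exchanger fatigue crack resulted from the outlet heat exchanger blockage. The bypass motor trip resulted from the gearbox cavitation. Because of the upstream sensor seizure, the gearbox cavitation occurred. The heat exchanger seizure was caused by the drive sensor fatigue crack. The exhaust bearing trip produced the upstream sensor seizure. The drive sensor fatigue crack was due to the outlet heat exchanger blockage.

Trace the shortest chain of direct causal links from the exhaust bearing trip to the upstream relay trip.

the exhaust bearing trip → the outlet heat exchanger blockage → the drive sensor fatigue crack → the heat exchanger seizure → the upstream relay trip

the exhaust bearing trip → the outlet heat exchanger blockage
the outlet heat exchanger blockage → the drive sensor fatigue crack
the drive sensor fatigue crack → the heat exchanger seizure
the heat exchanger seizure → the upstream relay trip
Length: 4 steps.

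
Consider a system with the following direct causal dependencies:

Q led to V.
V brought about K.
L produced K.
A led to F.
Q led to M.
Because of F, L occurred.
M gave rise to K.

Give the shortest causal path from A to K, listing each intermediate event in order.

A → F
F → L
L → K
Length: 3 steps.

A → F → L → K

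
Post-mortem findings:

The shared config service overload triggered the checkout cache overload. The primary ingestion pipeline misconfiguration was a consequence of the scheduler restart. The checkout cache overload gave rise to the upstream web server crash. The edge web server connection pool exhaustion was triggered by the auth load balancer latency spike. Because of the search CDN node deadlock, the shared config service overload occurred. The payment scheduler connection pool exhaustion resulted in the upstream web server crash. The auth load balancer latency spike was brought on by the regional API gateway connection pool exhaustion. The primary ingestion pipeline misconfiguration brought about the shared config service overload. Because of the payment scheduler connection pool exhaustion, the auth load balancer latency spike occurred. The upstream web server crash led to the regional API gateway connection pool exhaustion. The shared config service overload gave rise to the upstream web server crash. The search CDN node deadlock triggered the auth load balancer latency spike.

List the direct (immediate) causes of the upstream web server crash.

Upstream contributors include the scheduler restart, the primary ingestion pipeline misconfiguration, the search CDN node deadlock, but only the checkout cache overload, the payment scheduler connection pool exhaustion, the shared config service overload feed directly into the upstream web server crash.

the checkout cache overload, the payment scheduler connection pool exhaustion, the shared config service overload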